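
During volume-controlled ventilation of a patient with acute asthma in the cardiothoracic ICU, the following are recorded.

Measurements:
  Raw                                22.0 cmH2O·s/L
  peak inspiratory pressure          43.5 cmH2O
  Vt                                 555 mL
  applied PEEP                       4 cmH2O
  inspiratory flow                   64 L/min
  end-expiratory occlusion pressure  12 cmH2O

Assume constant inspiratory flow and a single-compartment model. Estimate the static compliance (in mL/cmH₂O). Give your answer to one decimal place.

69.1

Flow: 64 L/min ÷ 60 = 1.0667 L/s.
Total PEEP = 12 cmH2O (set 4 + intrinsic 8); this is the baseline alveolar pressure.
Equation of motion (constant flow): PIP = Vt/C + R·V̇ + PEEP.
Vt/C = PIP − R·V̇ − PEEP = 43.5 − 22.0×1.0667 − 12 = 43.5 − 23.467 − 12 = 8.033 cmH2O.
C = Vt / 8.033 = 555 / 8.033 = 69.09 mL/cmH2O.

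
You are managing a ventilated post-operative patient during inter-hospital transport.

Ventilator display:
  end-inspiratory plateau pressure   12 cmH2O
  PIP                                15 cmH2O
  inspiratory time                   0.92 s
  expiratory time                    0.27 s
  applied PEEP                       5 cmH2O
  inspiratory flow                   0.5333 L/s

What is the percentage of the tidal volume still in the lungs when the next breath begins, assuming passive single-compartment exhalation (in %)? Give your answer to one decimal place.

Vt = flow × Ti = 0.5333 L/s × 0.92 s × 1000 mL/L = 490.64 mL.
R = (PIP − Pplat)/V̇ = (15 − 12) / 0.5333 = 3.0/0.5333 = 5.625 cmH2O·s/L.
C = Vt/(Pplat − PEEP) = 490.64 / (12 − 5) = 490.64/7.0 = 70.091 mL/cmH2O.
τ = R × C = 5.625 × 0.07009 L/cmH2O = 0.3943 s.
Fraction remaining at end-expiration = e^(−Te/τ) = e^(−0.27/0.3943) = 0.5042 → 50.42%.

50.4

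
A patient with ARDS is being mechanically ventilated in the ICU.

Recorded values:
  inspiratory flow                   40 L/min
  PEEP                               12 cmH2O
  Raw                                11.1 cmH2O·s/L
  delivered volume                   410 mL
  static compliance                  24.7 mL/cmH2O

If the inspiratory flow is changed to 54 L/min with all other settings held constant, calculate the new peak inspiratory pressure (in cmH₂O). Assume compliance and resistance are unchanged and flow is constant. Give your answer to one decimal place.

Flow: 40 L/min ÷ 60 = 0.6667 L/s.
New flow: 54 L/min ÷ 60 = 0.9 L/s.
PIP = Vt/C + R·V̇ + PEEP (constant-flow equation of motion).
Only the resistive term changes: ΔPIP = R × ΔV̇ = 11.1 × (0.9 − 0.6667) = 11.1 × 0.2333 = 2.59 cmH2O.
Original PIP = 410/24.7 + 11.1×0.6667 + 12 = 36.0 cmH2O; new PIP = 36.0 + (2.59) = 38.59 cmH2O.

38.6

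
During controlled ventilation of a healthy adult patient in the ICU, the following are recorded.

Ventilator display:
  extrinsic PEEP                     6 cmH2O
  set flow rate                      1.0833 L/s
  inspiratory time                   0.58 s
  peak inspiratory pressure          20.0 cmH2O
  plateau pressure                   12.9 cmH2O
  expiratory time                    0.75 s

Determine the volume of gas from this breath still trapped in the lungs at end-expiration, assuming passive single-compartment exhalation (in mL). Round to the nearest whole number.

179

Vt = flow × Ti = 1.0833 L/s × 0.58 s × 1000 mL/L = 628.31 mL.
R = (PIP − Pplat)/V̇ = (20.0 − 12.9) / 1.0833 = 7.1/1.0833 = 6.554 cmH2O·s/L.
C = Vt/(Pplat − PEEP) = 628.31 / (12.9 − 6) = 628.31/6.9 = 91.059 mL/cmH2O.
τ = R × C = 6.554 × 0.09106 L/cmH2O = 0.5968 s.
Fraction remaining = e^(−Te/τ) = e^(−0.75/0.5968) = 0.2846.
Trapped volume = 628.31 × 0.2846 = 178.82 mL.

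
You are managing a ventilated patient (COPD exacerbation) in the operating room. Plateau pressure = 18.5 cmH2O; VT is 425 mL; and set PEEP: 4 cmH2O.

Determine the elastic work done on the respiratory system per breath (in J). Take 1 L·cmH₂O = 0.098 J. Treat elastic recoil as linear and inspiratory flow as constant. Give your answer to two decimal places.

Elastic work ≈ ½ × (Pplat − PEEP) × Vt = 0.5 × (18.5 − 4) × 0.425 L = 0.5 × 14.5 × 0.425 = 3.081 L·cmH2O.
× 0.098 J/(L·cmH2O) → 0.3019 J.

0.30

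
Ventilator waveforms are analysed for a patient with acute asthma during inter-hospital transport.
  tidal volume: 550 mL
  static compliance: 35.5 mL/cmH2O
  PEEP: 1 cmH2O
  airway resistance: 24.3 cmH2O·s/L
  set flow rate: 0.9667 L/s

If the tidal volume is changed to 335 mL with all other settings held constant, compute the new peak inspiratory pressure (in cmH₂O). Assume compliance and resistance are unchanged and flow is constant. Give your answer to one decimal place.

33.9

PIP = Vt/C + R·V̇ + PEEP (constant-flow equation of motion).
Only the elastic term changes: ΔPIP = ΔVt / C = (335 − 550) / 35.5 = -6.056 cmH2O.
Original PIP = 550/35.5 + 24.3×0.9667 + 1 = 39.984 cmH2O; new PIP = 39.984 + (-6.056) = 33.928 cmH2O.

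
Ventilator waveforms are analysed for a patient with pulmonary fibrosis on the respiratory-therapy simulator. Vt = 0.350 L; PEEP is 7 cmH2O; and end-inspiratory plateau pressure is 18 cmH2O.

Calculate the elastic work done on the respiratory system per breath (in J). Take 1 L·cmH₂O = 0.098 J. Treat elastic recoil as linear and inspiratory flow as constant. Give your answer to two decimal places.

0.19

Elastic work ≈ ½ × (Pplat − PEEP) × Vt = 0.5 × (18 − 7) × 0.350 L = 0.5 × 11.0 × 0.350 = 1.925 L·cmH2O.
× 0.098 J/(L·cmH2O) → 0.1887 J.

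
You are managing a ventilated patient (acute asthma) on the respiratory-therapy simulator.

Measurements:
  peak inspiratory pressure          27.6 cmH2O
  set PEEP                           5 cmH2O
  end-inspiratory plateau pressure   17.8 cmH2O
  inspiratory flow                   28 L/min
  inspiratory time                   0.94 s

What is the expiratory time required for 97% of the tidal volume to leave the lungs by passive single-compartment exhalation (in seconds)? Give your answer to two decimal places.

2.52

Flow: 28 L/min ÷ 60 = 0.4667 L/s.
Vt = flow × Ti = 0.4667 L/s × 0.94 s × 1000 mL/L = 438.7 mL.
R = (PIP − Pplat)/V̇ = (27.6 − 17.8) / 0.4667 = 9.8/0.4667 = 20.999 cmH2O·s/L.
C = Vt/(Pplat − PEEP) = 438.7 / (17.8 − 5) = 438.7/12.8 = 34.273 mL/cmH2O.
τ = R × C = 20.999 × 0.03427 L/cmH2O = 0.7196 s.
t = −τ·ln(1 − 0.97) = −0.7196·ln(0.03) = 2.523 s.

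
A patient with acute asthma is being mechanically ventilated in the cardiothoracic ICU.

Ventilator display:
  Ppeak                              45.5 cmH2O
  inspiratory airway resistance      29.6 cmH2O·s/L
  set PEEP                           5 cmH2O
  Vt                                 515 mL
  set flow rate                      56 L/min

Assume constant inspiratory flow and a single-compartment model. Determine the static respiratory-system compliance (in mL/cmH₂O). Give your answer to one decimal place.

40.0

Flow: 56 L/min ÷ 60 = 0.9333 L/s.
Equation of motion (constant flow): PIP = Vt/C + R·V̇ + PEEP.
Vt/C = PIP − R·V̇ − PEEP = 45.5 − 29.6×0.9333 − 5 = 45.5 − 27.626 − 5 = 12.874 cmH2O.
C = Vt / 12.874 = 515 / 12.874 = 40.003 mL/cmH2O.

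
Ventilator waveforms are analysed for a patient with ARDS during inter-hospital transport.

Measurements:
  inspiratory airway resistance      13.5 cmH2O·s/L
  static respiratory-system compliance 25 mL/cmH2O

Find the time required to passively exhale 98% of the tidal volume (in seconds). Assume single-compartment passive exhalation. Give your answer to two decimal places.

τ = R × C = 13.5 × 25 mL/cmH2O = 13.5 × 0.025 L/cmH2O = 0.3375 s.
Exhaled fraction f = 1 − e^(−t/τ) → t = −τ·ln(1 − f) = −0.3375·ln(0.02) = 1.32 s.

1.32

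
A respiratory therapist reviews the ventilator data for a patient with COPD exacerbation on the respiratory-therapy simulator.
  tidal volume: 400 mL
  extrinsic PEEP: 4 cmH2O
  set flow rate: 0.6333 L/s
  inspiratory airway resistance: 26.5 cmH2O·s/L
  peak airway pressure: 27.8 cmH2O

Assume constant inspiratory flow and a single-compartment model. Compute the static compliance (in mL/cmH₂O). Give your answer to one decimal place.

57.0

Equation of motion (constant flow): PIP = Vt/C + R·V̇ + PEEP.
Vt/C = PIP − R·V̇ − PEEP = 27.8 − 26.5×0.6333 − 4 = 27.8 − 16.782 − 4 = 7.018 cmH2O.
C = Vt / 7.018 = 400 / 7.018 = 56.996 mL/cmH2O.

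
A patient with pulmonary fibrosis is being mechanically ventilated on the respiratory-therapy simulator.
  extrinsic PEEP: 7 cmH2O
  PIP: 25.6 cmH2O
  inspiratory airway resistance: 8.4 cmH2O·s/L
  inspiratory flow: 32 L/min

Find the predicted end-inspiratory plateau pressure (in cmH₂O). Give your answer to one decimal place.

Flow: 32 L/min ÷ 60 = 0.5333 L/s.
Pplat = PIP − Raw × flow = 25.6 − 8.4 × 0.5333 = 25.6 − 4.48 = 21.12 cmH2O.

21.1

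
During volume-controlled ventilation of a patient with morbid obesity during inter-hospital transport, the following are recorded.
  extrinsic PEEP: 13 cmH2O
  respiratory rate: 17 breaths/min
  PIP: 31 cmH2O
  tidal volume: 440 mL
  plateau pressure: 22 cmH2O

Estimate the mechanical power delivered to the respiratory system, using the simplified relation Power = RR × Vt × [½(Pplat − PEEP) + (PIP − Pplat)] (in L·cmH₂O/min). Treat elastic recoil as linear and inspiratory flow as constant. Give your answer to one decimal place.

101.0

Per-breath work = Vt × [½(Pplat−PEEP) + (PIP−Pplat)] = 0.440 × [0.5×9.0 + 9.0] = 0.440 × 13.5 = 5.94 L·cmH2O.
Power = 17 × 5.94 = 100.98 L·cmH2O/min.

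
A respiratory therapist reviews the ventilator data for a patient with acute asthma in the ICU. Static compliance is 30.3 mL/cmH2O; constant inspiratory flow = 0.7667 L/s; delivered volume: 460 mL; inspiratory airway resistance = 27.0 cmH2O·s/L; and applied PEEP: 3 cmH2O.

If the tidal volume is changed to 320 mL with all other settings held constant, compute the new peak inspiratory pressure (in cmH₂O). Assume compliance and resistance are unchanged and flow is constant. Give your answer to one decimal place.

34.3

PIP = Vt/C + R·V̇ + PEEP (constant-flow equation of motion).
Only the elastic term changes: ΔPIP = ΔVt / C = (320 − 460) / 30.3 = -4.62 cmH2O.
Original PIP = 460/30.3 + 27.0×0.7667 + 3 = 38.882 cmH2O; new PIP = 38.882 + (-4.62) = 34.262 cmH2O.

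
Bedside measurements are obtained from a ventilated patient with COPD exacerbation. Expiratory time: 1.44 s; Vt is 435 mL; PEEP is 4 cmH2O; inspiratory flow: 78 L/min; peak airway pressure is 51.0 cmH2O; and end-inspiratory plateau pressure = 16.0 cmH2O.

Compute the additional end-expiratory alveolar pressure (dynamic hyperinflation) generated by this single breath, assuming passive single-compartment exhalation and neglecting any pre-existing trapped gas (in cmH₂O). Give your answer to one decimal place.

2.7

Flow: 78 L/min ÷ 60 = 1.3 L/s.
R = (PIP − Pplat)/V̇ = (51.0 − 16.0) / 1.3 = 35.0/1.3 = 26.923 cmH2O·s/L.
C = Vt/(Pplat − PEEP) = 435.0 / (16.0 − 4) = 435.0/12.0 = 36.25 mL/cmH2O.
τ = R × C = 26.923 × 0.03625 L/cmH2O = 0.976 s.
Fraction remaining = e^(−Te/τ) = e^(−1.44/0.976) = 0.2287; trapped volume = 435.0 × 0.2287 = 99.485 mL.
Additional alveolar pressure from trapping ≈ V_trapped / C = 99.485 / 36.25 = 2.744 cmH2O.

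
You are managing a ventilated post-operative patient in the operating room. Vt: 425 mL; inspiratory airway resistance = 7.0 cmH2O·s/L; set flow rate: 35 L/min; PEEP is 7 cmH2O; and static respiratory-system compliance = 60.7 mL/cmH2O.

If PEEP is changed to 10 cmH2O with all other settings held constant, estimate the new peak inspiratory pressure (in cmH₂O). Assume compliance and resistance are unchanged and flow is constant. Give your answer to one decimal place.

21.1

Flow: 35 L/min ÷ 60 = 0.5833 L/s.
PIP = Vt/C + R·V̇ + PEEP (constant-flow equation of motion).
Only the baseline term changes: ΔPIP = ΔPEEP = 10 − 7 = 3.0 cmH2O.
Original PIP = 425/60.7 + 7.0×0.5833 + 7 = 18.085 cmH2O; new PIP = 18.085 + (3.0) = 21.085 cmH2O.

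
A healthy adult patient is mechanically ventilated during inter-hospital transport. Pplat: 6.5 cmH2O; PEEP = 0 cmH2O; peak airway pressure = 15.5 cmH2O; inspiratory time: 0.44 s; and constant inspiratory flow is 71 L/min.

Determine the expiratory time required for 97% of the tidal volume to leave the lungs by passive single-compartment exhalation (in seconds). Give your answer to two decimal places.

Flow: 71 L/min ÷ 60 = 1.1833 L/s.
Vt = flow × Ti = 1.1833 L/s × 0.44 s × 1000 mL/L = 520.65 mL.
R = (PIP − Pplat)/V̇ = (15.5 − 6.5) / 1.1833 = 9.0/1.1833 = 7.606 cmH2O·s/L.
C = Vt/(Pplat − PEEP) = 520.65 / (6.5 − 0) = 520.65/6.5 = 80.1 mL/cmH2O.
τ = R × C = 7.606 × 0.0801 L/cmH2O = 0.6092 s.
t = −τ·ln(1 − 0.97) = −0.6092·ln(0.03) = 2.136 s.

2.14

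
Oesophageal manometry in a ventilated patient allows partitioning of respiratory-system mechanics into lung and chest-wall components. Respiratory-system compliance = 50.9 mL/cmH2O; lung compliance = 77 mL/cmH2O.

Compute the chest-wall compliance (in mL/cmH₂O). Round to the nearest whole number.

150

1/Ccw = 1/Crs − 1/CL.
1/Ccw = 1/50.9 − 1/77 = 0.006659.
Ccw = 150.17 mL/cmH2O.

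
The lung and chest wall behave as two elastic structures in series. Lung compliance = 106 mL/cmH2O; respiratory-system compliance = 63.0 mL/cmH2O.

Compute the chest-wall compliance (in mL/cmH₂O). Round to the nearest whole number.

155

1/Ccw = 1/Crs − 1/CL.
1/Ccw = 1/63.0 − 1/106 = 0.006439.
Ccw = 155.3 mL/cmH2O.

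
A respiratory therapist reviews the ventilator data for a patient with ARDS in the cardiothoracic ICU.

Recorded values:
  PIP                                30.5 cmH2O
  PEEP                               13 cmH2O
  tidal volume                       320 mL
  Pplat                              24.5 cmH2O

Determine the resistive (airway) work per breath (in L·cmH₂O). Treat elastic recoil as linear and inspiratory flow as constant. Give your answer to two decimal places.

With constant inspiratory flow the resistive pressure is constant at PIP − Pplat = 30.5 − 24.5 = 6.0 cmH2O, so resistive work = 6.0 × 0.320 = 1.92 L·cmH2O.

1.92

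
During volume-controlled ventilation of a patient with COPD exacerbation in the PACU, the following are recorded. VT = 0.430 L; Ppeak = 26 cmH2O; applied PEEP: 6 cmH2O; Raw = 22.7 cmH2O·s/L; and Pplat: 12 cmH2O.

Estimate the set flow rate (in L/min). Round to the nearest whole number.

37

flow = (PIP − Pplat) / Raw = (26 − 12) / 22.7 = 0.6167 L/s × 60 = 37.002 L/min.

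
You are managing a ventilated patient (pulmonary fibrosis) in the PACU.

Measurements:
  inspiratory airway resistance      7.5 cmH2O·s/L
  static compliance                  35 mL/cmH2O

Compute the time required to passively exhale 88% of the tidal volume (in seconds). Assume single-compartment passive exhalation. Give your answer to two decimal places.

τ = R × C = 7.5 × 35 mL/cmH2O = 7.5 × 0.035 L/cmH2O = 0.2625 s.
Exhaled fraction f = 1 − e^(−t/τ) → t = −τ·ln(1 − f) = −0.2625·ln(0.12) = 0.5566 s.

0.56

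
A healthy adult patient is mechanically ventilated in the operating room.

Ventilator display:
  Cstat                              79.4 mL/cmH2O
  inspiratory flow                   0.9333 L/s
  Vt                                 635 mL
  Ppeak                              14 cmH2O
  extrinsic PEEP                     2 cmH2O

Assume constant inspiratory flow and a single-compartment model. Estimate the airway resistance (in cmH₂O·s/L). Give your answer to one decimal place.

4.3

Equation of motion (constant flow): PIP = Vt/C + R·V̇ + PEEP.
R·V̇ = PIP − Vt/C − PEEP = 14 − 635/79.4 − 2 = 14 − 7.997 − 2 = 4.003 cmH2O.
R = 4.003 / 0.9333 = 4.289 cmH2O·s/L.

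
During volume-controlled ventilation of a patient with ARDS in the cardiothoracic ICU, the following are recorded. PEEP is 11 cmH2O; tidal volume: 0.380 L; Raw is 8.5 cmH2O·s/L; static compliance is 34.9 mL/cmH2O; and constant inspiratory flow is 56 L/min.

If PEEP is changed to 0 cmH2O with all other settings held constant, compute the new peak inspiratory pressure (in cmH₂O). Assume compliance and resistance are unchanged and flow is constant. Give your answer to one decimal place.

Flow: 56 L/min ÷ 60 = 0.9333 L/s.
PIP = Vt/C + R·V̇ + PEEP (constant-flow equation of motion).
Only the baseline term changes: ΔPIP = ΔPEEP = 0 − 11 = -11.0 cmH2O.
Original PIP = 380/34.9 + 8.5×0.9333 + 11 = 29.821 cmH2O; new PIP = 29.821 + (-11.0) = 18.821 cmH2O.

18.8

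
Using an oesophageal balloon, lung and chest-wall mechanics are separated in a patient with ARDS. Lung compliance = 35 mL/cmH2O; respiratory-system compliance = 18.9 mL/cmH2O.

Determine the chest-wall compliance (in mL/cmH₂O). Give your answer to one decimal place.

41.1

1/Ccw = 1/Crs − 1/CL.
1/Ccw = 1/18.9 − 1/35 = 0.02434.
Ccw = 41.085 mL/cmH2O.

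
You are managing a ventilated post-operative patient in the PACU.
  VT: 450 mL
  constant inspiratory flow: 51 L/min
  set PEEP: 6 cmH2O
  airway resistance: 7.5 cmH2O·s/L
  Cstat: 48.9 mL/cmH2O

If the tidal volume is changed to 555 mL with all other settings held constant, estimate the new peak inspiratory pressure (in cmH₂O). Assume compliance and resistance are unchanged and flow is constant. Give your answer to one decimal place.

23.7

Flow: 51 L/min ÷ 60 = 0.85 L/s.
PIP = Vt/C + R·V̇ + PEEP (constant-flow equation of motion).
Only the elastic term changes: ΔPIP = ΔVt / C = (555 − 450) / 48.9 = 2.147 cmH2O.
Original PIP = 450/48.9 + 7.5×0.85 + 6 = 21.577 cmH2O; new PIP = 21.577 + (2.147) = 23.724 cmH2O.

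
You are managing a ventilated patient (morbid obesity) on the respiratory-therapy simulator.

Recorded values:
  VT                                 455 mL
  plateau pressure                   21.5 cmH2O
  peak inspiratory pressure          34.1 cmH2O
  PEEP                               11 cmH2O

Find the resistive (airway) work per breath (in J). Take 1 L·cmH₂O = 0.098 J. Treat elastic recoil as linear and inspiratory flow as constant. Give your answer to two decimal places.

With constant inspiratory flow the resistive pressure is constant at PIP − Pplat = 34.1 − 21.5 = 12.6 cmH2O, so resistive work = 12.6 × 0.455 = 5.733 L·cmH2O.
× 0.098 J/(L·cmH2O) → 0.5618 J.

0.56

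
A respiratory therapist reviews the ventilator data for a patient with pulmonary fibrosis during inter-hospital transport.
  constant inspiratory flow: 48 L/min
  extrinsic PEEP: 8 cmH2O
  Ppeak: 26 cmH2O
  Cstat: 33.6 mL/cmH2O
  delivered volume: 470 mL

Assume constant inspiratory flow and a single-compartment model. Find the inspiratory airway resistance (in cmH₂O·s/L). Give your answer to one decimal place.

Flow: 48 L/min ÷ 60 = 0.8 L/s.
Equation of motion (constant flow): PIP = Vt/C + R·V̇ + PEEP.
R·V̇ = PIP − Vt/C − PEEP = 26 − 470/33.6 − 8 = 26 − 13.988 − 8 = 4.012 cmH2O.
R = 4.012 / 0.8 = 5.015 cmH2O·s/L.

5.0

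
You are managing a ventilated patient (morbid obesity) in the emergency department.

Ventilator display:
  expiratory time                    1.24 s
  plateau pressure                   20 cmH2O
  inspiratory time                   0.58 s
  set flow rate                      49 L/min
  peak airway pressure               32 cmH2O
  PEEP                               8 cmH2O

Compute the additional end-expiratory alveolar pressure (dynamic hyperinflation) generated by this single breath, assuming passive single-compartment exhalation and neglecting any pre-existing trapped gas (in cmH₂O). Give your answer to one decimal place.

1.4

Flow: 49 L/min ÷ 60 = 0.8167 L/s.
Vt = flow × Ti = 0.8167 L/s × 0.58 s × 1000 mL/L = 473.69 mL.
R = (PIP − Pplat)/V̇ = (32 − 20) / 0.8167 = 12.0/0.8167 = 14.693 cmH2O·s/L.
C = Vt/(Pplat − PEEP) = 473.69 / (20 − 8) = 473.69/12.0 = 39.474 mL/cmH2O.
τ = R × C = 14.693 × 0.03947 L/cmH2O = 0.5799 s.
Fraction remaining = e^(−Te/τ) = e^(−1.24/0.5799) = 0.1179; trapped volume = 473.69 × 0.1179 = 55.848 mL.
Additional alveolar pressure from trapping ≈ V_trapped / C = 55.848 / 39.474 = 1.415 cmH2O.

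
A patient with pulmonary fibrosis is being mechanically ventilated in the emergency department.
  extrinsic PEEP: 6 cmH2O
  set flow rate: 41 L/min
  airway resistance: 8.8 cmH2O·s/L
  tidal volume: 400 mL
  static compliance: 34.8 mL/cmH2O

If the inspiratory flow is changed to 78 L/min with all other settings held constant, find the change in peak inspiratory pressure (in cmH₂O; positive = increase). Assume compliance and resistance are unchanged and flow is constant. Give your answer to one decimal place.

Flow: 41 L/min ÷ 60 = 0.6833 L/s.
New flow: 78 L/min ÷ 60 = 1.3 L/s.
PIP = Vt/C + R·V̇ + PEEP (constant-flow equation of motion).
Only the resistive term changes: ΔPIP = R × ΔV̇ = 8.8 × (1.3 − 0.6833) = 8.8 × 0.6167 = 5.427 cmH2O.

5.4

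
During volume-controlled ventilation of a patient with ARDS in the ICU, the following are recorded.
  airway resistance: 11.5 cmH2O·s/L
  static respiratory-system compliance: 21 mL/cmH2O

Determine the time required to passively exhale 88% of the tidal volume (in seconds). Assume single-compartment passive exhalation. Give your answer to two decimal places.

τ = R × C = 11.5 × 21 mL/cmH2O = 11.5 × 0.021 L/cmH2O = 0.2415 s.
Exhaled fraction f = 1 − e^(−t/τ) → t = −τ·ln(1 − f) = −0.2415·ln(0.12) = 0.512 s.

0.51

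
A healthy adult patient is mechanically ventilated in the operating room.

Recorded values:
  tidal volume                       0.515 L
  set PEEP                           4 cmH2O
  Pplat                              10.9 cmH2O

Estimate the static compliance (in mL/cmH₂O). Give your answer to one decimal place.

Cstat = Vt / (Pplat − PEEP) = 515 / (10.9 − 4) = 515 / 6.9 = 74.638 mL/cmH2O.

74.6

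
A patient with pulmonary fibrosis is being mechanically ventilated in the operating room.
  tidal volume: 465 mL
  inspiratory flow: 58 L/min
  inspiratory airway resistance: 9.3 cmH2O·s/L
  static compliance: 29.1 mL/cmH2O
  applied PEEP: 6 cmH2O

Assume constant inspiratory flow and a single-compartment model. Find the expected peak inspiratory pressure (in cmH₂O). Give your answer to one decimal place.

Flow: 58 L/min ÷ 60 = 0.9667 L/s.
Equation of motion (constant flow): PIP = Vt/C + R·V̇ + PEEP.
PIP = 465/29.1 + 9.3×0.9667 + 6 = 15.979 + 8.99 + 6 = 30.969 cmH2O.

31.0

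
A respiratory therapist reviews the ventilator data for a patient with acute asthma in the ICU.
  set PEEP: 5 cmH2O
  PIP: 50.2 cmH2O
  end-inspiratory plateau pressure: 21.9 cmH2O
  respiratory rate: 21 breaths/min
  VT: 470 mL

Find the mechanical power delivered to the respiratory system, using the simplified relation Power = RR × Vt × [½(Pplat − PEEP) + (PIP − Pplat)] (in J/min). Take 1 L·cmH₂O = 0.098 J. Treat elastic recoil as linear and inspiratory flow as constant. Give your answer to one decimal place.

Per-breath work = Vt × [½(Pplat−PEEP) + (PIP−Pplat)] = 0.470 × [0.5×16.9 + 28.3] = 0.470 × 36.75 = 17.273 L·cmH2O.
Power = 21 × 17.273 = 362.73 L·cmH2O/min.
× 0.098 J/(L·cmH2O) → 35.548 J/min.

35.5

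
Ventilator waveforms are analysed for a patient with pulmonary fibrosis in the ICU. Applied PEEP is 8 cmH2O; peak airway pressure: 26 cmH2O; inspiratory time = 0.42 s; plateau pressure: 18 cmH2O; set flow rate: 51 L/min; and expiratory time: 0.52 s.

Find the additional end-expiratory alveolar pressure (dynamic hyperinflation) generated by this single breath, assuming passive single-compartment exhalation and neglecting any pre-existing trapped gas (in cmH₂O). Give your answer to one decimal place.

2.1

Flow: 51 L/min ÷ 60 = 0.85 L/s.
Vt = flow × Ti = 0.85 L/s × 0.42 s × 1000 mL/L = 357.0 mL.
R = (PIP − Pplat)/V̇ = (26 − 18) / 0.85 = 8.0/0.85 = 9.412 cmH2O·s/L.
C = Vt/(Pplat − PEEP) = 357.0 / (18 − 8) = 357.0/10.0 = 35.7 mL/cmH2O.
τ = R × C = 9.412 × 0.0357 L/cmH2O = 0.336 s.
Fraction remaining = e^(−Te/τ) = e^(−0.52/0.336) = 0.2128; trapped volume = 357.0 × 0.2128 = 75.97 mL.
Additional alveolar pressure from trapping ≈ V_trapped / C = 75.97 / 35.7 = 2.128 cmH2O.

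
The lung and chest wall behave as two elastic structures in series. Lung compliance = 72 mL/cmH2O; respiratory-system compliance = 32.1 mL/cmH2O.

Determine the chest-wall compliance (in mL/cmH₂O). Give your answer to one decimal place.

1/Ccw = 1/Crs − 1/CL.
1/Ccw = 1/32.1 − 1/72 = 0.01726.
Ccw = 57.937 mL/cmH2O.

57.9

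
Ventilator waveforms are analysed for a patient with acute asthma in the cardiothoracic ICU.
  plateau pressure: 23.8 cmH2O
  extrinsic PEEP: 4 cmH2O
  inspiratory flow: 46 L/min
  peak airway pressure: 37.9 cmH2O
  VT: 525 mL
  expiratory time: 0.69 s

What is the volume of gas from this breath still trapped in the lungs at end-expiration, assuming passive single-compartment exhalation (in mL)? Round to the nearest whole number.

Flow: 46 L/min ÷ 60 = 0.7667 L/s.
R = (PIP − Pplat)/V̇ = (37.9 − 23.8) / 0.7667 = 14.1/0.7667 = 18.391 cmH2O·s/L.
C = Vt/(Pplat − PEEP) = 525.0 / (23.8 − 4) = 525.0/19.8 = 26.515 mL/cmH2O.
τ = R × C = 18.391 × 0.02652 L/cmH2O = 0.4877 s.
Fraction remaining = e^(−Te/τ) = e^(−0.69/0.4877) = 0.243.
Trapped volume = 525.0 × 0.243 = 127.58 mL.

128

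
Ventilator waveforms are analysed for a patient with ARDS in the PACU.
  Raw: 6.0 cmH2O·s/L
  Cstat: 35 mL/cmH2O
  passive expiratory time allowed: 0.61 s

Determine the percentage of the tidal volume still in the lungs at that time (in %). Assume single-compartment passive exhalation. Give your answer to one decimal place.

5.5

τ = R × C = 6.0 × 35 mL/cmH2O = 6.0 × 0.035 L/cmH2O = 0.21 s.
Passive exhalation: V(t)/V₀ = e^(−t/τ) = e^(−0.61/0.21) = 0.05476.
Fraction remaining = 0.05476 → 5.476%.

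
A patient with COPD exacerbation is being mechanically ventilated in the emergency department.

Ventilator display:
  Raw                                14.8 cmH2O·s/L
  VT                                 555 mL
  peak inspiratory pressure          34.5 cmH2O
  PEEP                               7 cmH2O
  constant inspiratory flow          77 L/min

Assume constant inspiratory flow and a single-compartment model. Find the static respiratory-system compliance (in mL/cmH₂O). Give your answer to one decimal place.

65.2

Flow: 77 L/min ÷ 60 = 1.2833 L/s.
Equation of motion (constant flow): PIP = Vt/C + R·V̇ + PEEP.
Vt/C = PIP − R·V̇ − PEEP = 34.5 − 14.8×1.2833 − 7 = 34.5 − 18.993 − 7 = 8.507 cmH2O.
C = Vt / 8.507 = 555 / 8.507 = 65.24 mL/cmH2O.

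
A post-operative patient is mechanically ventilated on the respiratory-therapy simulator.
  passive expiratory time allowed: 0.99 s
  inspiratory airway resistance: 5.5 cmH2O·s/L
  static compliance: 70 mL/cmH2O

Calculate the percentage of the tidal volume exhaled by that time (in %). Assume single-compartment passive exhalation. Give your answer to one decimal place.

τ = R × C = 5.5 × 70 mL/cmH2O = 5.5 × 0.070 L/cmH2O = 0.385 s.
Passive exhalation: V(t)/V₀ = e^(−t/τ) = e^(−0.99/0.385) = 0.07643.
Fraction exhaled = 1 − 0.07643 = 0.9236 → 92.36%.

92.4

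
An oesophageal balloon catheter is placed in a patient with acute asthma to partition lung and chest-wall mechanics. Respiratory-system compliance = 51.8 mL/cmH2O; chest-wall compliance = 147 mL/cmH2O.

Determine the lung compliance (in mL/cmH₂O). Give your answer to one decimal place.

80.0

1/CL = 1/Crs − 1/Ccw.
1/CL = 1/51.8 − 1/147 = 0.0125.
CL = 80.0 mL/cmH2O.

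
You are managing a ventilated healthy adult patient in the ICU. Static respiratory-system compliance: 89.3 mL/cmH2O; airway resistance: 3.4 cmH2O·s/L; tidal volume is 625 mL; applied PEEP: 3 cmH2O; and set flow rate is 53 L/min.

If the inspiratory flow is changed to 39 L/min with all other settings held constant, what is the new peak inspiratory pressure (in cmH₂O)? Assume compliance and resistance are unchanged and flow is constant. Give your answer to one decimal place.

12.2

Flow: 53 L/min ÷ 60 = 0.8833 L/s.
New flow: 39 L/min ÷ 60 = 0.65 L/s.
PIP = Vt/C + R·V̇ + PEEP (constant-flow equation of motion).
Only the resistive term changes: ΔPIP = R × ΔV̇ = 3.4 × (0.65 − 0.8833) = 3.4 × -0.2333 = -0.7932 cmH2O.
Original PIP = 625/89.3 + 3.4×0.8833 + 3 = 13.002 cmH2O; new PIP = 13.002 + (-0.7932) = 12.209 cmH2O.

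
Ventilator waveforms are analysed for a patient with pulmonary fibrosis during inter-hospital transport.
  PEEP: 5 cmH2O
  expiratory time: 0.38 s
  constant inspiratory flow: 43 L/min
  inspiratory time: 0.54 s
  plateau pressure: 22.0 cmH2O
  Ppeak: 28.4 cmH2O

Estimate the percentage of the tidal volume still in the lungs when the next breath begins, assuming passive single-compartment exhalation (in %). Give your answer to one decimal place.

Flow: 43 L/min ÷ 60 = 0.7167 L/s.
Vt = flow × Ti = 0.7167 L/s × 0.54 s × 1000 mL/L = 387.02 mL.
R = (PIP − Pplat)/V̇ = (28.4 − 22.0) / 0.7167 = 6.4/0.7167 = 8.93 cmH2O·s/L.
C = Vt/(Pplat − PEEP) = 387.02 / (22.0 − 5) = 387.02/17.0 = 22.766 mL/cmH2O.
τ = R × C = 8.93 × 0.02277 L/cmH2O = 0.2033 s.
Fraction remaining at end-expiration = e^(−Te/τ) = e^(−0.38/0.2033) = 0.1543 → 15.43%.

15.4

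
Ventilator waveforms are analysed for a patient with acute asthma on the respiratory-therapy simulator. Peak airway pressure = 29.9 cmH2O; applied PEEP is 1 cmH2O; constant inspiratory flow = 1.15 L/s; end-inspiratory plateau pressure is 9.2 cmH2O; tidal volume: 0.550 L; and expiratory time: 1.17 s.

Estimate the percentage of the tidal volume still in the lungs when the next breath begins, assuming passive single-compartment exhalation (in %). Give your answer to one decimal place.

R = (PIP − Pplat)/V̇ = (29.9 − 9.2) / 1.15 = 20.7/1.15 = 18.0 cmH2O·s/L.
C = Vt/(Pplat − PEEP) = 550.0 / (9.2 − 1) = 550.0/8.2 = 67.073 mL/cmH2O.
τ = R × C = 18.0 × 0.06707 L/cmH2O = 1.207 s.
Fraction remaining at end-expiration = e^(−Te/τ) = e^(−1.17/1.207) = 0.3793 → 37.93%.

37.9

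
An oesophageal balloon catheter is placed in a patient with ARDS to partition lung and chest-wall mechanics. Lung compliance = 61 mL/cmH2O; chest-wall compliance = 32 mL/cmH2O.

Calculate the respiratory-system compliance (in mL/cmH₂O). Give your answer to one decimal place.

21.0

Lung and chest wall are elastances in series: 1/Crs = 1/CL + 1/Ccw.
1/Crs = 1/61 + 1/32 = 0.04764.
Crs = 20.991 mL/cmH2O.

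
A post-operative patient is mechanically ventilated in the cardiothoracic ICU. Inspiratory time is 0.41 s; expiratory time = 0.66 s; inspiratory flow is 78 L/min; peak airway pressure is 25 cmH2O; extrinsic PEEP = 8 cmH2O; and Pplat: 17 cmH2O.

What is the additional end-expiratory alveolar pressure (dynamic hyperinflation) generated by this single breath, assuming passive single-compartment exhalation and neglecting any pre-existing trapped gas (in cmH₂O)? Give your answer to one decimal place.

1.5

Flow: 78 L/min ÷ 60 = 1.3 L/s.
Vt = flow × Ti = 1.3 L/s × 0.41 s × 1000 mL/L = 533.0 mL.
R = (PIP − Pplat)/V̇ = (25 − 17) / 1.3 = 8.0/1.3 = 6.154 cmH2O·s/L.
C = Vt/(Pplat − PEEP) = 533.0 / (17 − 8) = 533.0/9.0 = 59.222 mL/cmH2O.
τ = R × C = 6.154 × 0.05922 L/cmH2O = 0.3644 s.
Fraction remaining = e^(−Te/τ) = e^(−0.66/0.3644) = 0.1635; trapped volume = 533.0 × 0.1635 = 87.146 mL.
Additional alveolar pressure from trapping ≈ V_trapped / C = 87.146 / 59.222 = 1.472 cmH2O.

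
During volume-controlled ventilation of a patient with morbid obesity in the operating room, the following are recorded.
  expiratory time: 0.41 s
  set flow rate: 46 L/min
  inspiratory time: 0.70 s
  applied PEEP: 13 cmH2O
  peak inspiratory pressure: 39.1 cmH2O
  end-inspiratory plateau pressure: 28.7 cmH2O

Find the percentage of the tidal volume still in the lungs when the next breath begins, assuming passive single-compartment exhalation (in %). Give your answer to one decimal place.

41.3

Flow: 46 L/min ÷ 60 = 0.7667 L/s.
Vt = flow × Ti = 0.7667 L/s × 0.70 s × 1000 mL/L = 536.69 mL.
R = (PIP − Pplat)/V̇ = (39.1 − 28.7) / 0.7667 = 10.4/0.7667 = 13.565 cmH2O·s/L.
C = Vt/(Pplat − PEEP) = 536.69 / (28.7 − 13) = 536.69/15.7 = 34.184 mL/cmH2O.
τ = R × C = 13.565 × 0.03418 L/cmH2O = 0.4637 s.
Fraction remaining at end-expiration = e^(−Te/τ) = e^(−0.41/0.4637) = 0.413 → 41.3%.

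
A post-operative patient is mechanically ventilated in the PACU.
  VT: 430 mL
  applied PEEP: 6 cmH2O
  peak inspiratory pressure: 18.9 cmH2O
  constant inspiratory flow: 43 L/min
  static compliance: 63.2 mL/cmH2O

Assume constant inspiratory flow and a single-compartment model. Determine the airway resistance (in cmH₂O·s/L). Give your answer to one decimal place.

Flow: 43 L/min ÷ 60 = 0.7167 L/s.
Equation of motion (constant flow): PIP = Vt/C + R·V̇ + PEEP.
R·V̇ = PIP − Vt/C − PEEP = 18.9 − 430/63.2 − 6 = 18.9 − 6.804 − 6 = 6.096 cmH2O.
R = 6.096 / 0.7167 = 8.506 cmH2O·s/L.

8.5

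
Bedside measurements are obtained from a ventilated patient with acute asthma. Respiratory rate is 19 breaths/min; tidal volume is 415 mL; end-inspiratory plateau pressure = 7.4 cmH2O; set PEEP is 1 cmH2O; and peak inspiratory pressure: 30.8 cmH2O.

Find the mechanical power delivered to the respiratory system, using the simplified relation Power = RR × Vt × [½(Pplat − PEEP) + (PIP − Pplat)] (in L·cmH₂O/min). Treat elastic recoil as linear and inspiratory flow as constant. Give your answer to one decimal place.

209.7

Per-breath work = Vt × [½(Pplat−PEEP) + (PIP−Pplat)] = 0.415 × [0.5×6.4 + 23.4] = 0.415 × 26.6 = 11.039 L·cmH2O.
Power = 19 × 11.039 = 209.74 L·cmH2O/min.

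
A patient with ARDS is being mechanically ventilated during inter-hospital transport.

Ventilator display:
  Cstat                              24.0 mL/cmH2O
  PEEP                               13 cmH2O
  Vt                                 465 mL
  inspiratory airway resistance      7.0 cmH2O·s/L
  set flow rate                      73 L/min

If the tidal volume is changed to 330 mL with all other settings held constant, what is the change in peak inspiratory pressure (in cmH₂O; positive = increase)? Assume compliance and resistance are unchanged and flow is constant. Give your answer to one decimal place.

-5.6

PIP = Vt/C + R·V̇ + PEEP (constant-flow equation of motion).
Only the elastic term changes: ΔPIP = ΔVt / C = (330 − 465) / 24.0 = -5.625 cmH2O.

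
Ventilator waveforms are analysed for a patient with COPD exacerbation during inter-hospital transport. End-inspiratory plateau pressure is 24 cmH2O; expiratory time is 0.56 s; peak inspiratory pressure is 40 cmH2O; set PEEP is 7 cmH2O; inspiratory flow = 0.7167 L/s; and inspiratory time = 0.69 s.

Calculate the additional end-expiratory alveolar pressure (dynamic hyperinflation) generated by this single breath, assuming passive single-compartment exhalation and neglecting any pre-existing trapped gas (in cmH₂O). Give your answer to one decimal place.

7.2

Vt = flow × Ti = 0.7167 L/s × 0.69 s × 1000 mL/L = 494.52 mL.
R = (PIP − Pplat)/V̇ = (40 − 24) / 0.7167 = 16.0/0.7167 = 22.325 cmH2O·s/L.
C = Vt/(Pplat − PEEP) = 494.52 / (24 − 7) = 494.52/17.0 = 29.089 mL/cmH2O.
τ = R × C = 22.325 × 0.02909 L/cmH2O = 0.6494 s.
Fraction remaining = e^(−Te/τ) = e^(−0.56/0.6494) = 0.4222; trapped volume = 494.52 × 0.4222 = 208.79 mL.
Additional alveolar pressure from trapping ≈ V_trapped / C = 208.79 / 29.089 = 7.178 cmH2O.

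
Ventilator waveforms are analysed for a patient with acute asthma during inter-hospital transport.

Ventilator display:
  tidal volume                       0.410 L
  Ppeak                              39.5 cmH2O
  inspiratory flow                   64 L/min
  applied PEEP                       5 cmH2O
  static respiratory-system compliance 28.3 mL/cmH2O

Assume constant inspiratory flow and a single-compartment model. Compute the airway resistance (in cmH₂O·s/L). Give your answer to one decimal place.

Flow: 64 L/min ÷ 60 = 1.0667 L/s.
Equation of motion (constant flow): PIP = Vt/C + R·V̇ + PEEP.
R·V̇ = PIP − Vt/C − PEEP = 39.5 − 410/28.3 − 5 = 39.5 − 14.488 − 5 = 20.012 cmH2O.
R = 20.012 / 1.0667 = 18.761 cmH2O·s/L.

18.8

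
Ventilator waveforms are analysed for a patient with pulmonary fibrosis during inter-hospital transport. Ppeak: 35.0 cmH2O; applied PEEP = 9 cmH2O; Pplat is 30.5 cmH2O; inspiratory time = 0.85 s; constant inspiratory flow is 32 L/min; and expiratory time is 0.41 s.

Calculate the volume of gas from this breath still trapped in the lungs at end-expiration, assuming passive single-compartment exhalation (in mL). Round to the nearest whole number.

Flow: 32 L/min ÷ 60 = 0.5333 L/s.
Vt = flow × Ti = 0.5333 L/s × 0.85 s × 1000 mL/L = 453.31 mL.
R = (PIP − Pplat)/V̇ = (35.0 − 30.5) / 0.5333 = 4.5/0.5333 = 8.438 cmH2O·s/L.
C = Vt/(Pplat − PEEP) = 453.31 / (30.5 − 9) = 453.31/21.5 = 21.084 mL/cmH2O.
τ = R × C = 8.438 × 0.02108 L/cmH2O = 0.1779 s.
Fraction remaining = e^(−Te/τ) = e^(−0.41/0.1779) = 0.09979.
Trapped volume = 453.31 × 0.09979 = 45.236 mL.

45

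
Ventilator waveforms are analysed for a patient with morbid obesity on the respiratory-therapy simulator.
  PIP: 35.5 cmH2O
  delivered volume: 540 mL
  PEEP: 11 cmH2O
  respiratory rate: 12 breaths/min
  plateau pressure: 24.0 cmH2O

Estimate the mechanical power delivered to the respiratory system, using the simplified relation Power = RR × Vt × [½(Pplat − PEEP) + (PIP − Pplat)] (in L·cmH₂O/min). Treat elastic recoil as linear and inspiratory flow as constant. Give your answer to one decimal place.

116.6

Per-breath work = Vt × [½(Pplat−PEEP) + (PIP−Pplat)] = 0.540 × [0.5×13.0 + 11.5] = 0.540 × 18.0 = 9.72 L·cmH2O.
Power = 12 × 9.72 = 116.64 L·cmH2O/min.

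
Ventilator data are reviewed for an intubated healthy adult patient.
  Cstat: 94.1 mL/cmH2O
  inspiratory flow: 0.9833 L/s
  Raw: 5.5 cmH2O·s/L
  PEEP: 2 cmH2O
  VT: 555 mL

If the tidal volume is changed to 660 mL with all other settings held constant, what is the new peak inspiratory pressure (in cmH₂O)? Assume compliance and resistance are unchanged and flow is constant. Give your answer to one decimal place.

14.4

PIP = Vt/C + R·V̇ + PEEP (constant-flow equation of motion).
Only the elastic term changes: ΔPIP = ΔVt / C = (660 − 555) / 94.1 = 1.116 cmH2O.
Original PIP = 555/94.1 + 5.5×0.9833 + 2 = 13.306 cmH2O; new PIP = 13.306 + (1.116) = 14.422 cmH2O.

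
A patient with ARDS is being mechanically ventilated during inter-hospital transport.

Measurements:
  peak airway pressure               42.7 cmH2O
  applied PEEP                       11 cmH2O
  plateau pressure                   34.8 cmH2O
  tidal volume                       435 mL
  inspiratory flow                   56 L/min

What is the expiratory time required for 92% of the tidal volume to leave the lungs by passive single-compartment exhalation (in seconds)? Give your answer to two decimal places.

Flow: 56 L/min ÷ 60 = 0.9333 L/s.
R = (PIP − Pplat)/V̇ = (42.7 − 34.8) / 0.9333 = 7.9/0.9333 = 8.465 cmH2O·s/L.
C = Vt/(Pplat − PEEP) = 435.0 / (34.8 − 11) = 435.0/23.8 = 18.277 mL/cmH2O.
τ = R × C = 8.465 × 0.01828 L/cmH2O = 0.1547 s.
t = −τ·ln(1 − 0.92) = −0.1547·ln(0.08) = 0.3907 s.

0.39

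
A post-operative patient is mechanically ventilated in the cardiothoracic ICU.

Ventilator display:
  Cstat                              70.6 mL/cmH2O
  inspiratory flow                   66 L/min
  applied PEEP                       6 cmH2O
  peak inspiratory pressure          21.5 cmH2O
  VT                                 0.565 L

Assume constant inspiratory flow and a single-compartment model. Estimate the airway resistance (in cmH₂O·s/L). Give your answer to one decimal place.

Flow: 66 L/min ÷ 60 = 1.1 L/s.
Equation of motion (constant flow): PIP = Vt/C + R·V̇ + PEEP.
R·V̇ = PIP − Vt/C − PEEP = 21.5 − 565/70.6 − 6 = 21.5 − 8.003 − 6 = 7.497 cmH2O.
R = 7.497 / 1.1 = 6.815 cmH2O·s/L.

6.8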